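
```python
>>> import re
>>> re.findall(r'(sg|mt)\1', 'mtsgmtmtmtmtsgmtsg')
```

A backreference is literal: `\1` must see the identical characters the first group matched.
One capturing group, so `findall` returns just the captured substring from each match — 2 in all.

['mt', 'mt']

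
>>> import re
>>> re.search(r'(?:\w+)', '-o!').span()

The match spans [1:2] → 'o'.

(1, 2)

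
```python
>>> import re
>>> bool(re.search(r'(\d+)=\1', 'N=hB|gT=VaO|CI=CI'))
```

A backreference is literal: `\1` must see the identical characters the first group matched.
`search` walks the string left to right and returns the first match it finds.
Here no position works, so the call returns None, and `bool(None)` is False.

False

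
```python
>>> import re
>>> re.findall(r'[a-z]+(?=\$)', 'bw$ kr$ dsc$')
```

['bw', 'kr', 'dsc']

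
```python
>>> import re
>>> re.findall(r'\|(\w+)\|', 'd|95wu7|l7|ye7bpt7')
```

['95wu7']

Matches: at [1:8] match '|95wu7|', group 1 = '95wu7'.
With a single group, `findall` returns only what that group captured — 1 item.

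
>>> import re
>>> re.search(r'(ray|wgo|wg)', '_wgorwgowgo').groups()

('wgo',)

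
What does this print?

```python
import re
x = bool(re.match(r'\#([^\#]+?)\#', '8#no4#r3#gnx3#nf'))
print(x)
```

False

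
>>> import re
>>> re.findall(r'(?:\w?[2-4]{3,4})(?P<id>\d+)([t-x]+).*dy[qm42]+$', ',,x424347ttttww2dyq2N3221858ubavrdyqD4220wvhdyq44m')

The pattern matches optionally a word character, then 3 to 4 of a character in [2-4] (non-capturing group); then one or more of a digit (captured as 'id'); then one or more of a character in [t-x] (captured); then zero or more of any character, then the literal 'dy', then one or more of one of [qm42]; then anchored at the end.
With 2 capturing groups, `findall` returns a 2-tuple per match.

[('47', 'ttttww')]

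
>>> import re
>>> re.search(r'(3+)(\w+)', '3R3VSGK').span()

The match spans [0:7] → '3R3VSGK'.

(0, 7)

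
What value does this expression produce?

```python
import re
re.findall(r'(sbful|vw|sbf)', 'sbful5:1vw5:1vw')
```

The regex engine tests alternatives in the order written; an earlier branch that matches wins even if a later one would match more.
Scanning left to right: at [0:5] match 'sbful', group 1 = 'sbful'; at [8:10] match 'vw', group 1 = 'vw'; at [13:15] match 'vw', group 1 = 'vw'.
With a single group, `findall` returns only what that group captured — 3 items.

['sbful', 'vw', 'vw']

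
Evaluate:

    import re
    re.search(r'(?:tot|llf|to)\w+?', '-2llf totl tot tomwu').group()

'totl'

`|` is ordered: at each position the engine commits to the first alternative that works.
`search` walks the string left to right and returns the first match it finds.
The match spans [6:10] → 'totl'.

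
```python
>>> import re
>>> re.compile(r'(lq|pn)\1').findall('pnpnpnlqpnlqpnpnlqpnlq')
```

The backreference `\1` re-matches whatever the first group consumed, character for character.
Matches: at [0:4] match 'pnpn', group 1 = 'pn'; at [12:16] match 'pnpn', group 1 = 'pn'.
One capturing group, so `findall` returns just the captured substring from each match — 2 in all.

['pn', 'pn']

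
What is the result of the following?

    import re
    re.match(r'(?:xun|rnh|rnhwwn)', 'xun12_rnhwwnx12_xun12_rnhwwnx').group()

'xun'

With `match`, the pattern is implicitly anchored at the beginning.
The match spans [0:3] → 'xun'.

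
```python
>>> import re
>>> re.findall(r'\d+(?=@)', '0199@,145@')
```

['0199', '145']

Lookahead/lookbehind check context without consuming it, so the matched span excludes the asserted characters.
Walking the string: at [0:4] → '0199'; at [6:9] → '145'.
`findall` yields the raw match text (2 of them) because the pattern has no groups.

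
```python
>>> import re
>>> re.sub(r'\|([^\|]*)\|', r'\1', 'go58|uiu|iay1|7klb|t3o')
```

The replacement refers to a captured group, so each match is rewritten using its own captured text.

'go58uiuiay17klbt3o'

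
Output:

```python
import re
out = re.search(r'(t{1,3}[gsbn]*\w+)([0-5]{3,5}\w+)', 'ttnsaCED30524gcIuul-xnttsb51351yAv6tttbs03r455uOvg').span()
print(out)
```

The match spans [0:19] → 'ttnsaCED30524gcIuul'.

(0, 19)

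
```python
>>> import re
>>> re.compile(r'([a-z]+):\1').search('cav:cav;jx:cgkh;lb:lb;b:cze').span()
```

`\1` is not a pattern — it's the concrete string captured by group 1, re-applied verbatim.
The match spans [0:7] → 'cav:cav'.

(0, 7)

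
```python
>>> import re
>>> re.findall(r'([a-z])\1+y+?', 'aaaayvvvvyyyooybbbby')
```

A backreference is literal: `\1` must see the identical characters the first group matched.
One capturing group, so `findall` returns just the captured substring from each match — 4 in all.

['a', 'v', 'o', 'b']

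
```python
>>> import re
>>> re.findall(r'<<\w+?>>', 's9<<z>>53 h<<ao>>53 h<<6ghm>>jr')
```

With no groups in the pattern, `findall` gives back each whole match — 3 here.

['<<z>>', '<<ao>>', '<<6ghm>>']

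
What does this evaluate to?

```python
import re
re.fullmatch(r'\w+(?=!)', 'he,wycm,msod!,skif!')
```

None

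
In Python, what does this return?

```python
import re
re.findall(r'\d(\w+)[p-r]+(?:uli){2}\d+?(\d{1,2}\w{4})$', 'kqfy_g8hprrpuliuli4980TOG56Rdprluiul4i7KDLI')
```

Pattern: a digit; then one or more of a word character (captured); then one or more of a character in [p-r], then the literal 'uli' repeated 2 times, then one or more of a digit (lazy); then 1 to 2 of a digit, then exactly 4 of a word character (captured); then anchored at the end.
2 groups means each result is a tuple of 2 captured strings — 0 here.
Nothing in the string satisfies the pattern, so the list is empty.

[]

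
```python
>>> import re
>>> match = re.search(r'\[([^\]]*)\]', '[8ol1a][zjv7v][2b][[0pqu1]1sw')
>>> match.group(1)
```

'8ol1a'

The match spans [0:7] → '[8ol1a]'.
Captured: group 1 = '8ol1a'.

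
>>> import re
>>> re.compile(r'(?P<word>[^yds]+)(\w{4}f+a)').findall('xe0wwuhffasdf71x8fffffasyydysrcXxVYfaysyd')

The pattern matches one or more of any character except [yds] (captured as 'word'); then exactly 4 of a word character, then one or more of a literal 'f', then the literal 'a' (captured).
Walking the string: at [0:10] match 'xe0wwuhffa', groups = ('xe0w', 'wuhffa'); at [12:23] match 'f71x8fffffa', groups = ('f71x8', 'fffffa'); at [29:37] match 'rcXxVYfa', groups = ('rc', 'XxVYfa').
`findall` packs the 2 group values into a tuple for every match.

[('xe0w', 'wuhffa'), ('f71x8', 'fffffa'), ('rc', 'XxVYfa')]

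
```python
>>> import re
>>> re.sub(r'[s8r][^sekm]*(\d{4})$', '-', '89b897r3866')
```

'-'

Pattern: one of [s8r], then zero or more of any character except [sekm]; then exactly 4 of a digit (captured); then anchored at the end.
Matches: at [0:11] → '89b897r3866'.
Every occurrence is swapped for '-'.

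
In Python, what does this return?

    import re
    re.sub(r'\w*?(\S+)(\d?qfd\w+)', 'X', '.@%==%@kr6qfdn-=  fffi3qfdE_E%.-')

'X-=  X%.-'

Pattern: zero or more of a word character (lazy); then one or more of a non-whitespace character (captured); then optionally a digit, then the literal 'qfd', then one or more of a word character (captured).
Matches: at [0:14] → '.@%==%@kr6qfdn'; at [18:29] → 'fffi3qfdE_E'.
Every occurrence is swapped for 'X'.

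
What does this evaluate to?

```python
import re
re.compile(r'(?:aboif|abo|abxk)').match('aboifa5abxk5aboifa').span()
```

Branches in `(...|...)` are attempted left-to-right; the first branch that allows the whole pattern to succeed is taken.
`match` is anchored at position 0; if the pattern doesn't fit there, it returns None.
The match spans [0:5] → 'aboif'.

(0, 5)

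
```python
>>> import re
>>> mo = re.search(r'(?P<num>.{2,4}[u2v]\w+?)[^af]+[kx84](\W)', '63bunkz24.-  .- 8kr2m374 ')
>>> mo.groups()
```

Pattern: 2 to 4 of any character, then one of [u2v], then one or more of a word character (lazy) (captured as 'num'); then one or more of any character except [af], then one of [kx84]; then a non-word character (captured).
A `+?`/`*?`/`{m,n}?` starts at its minimum and grows only as far as needed for what follows to match.
`re.search` tries every starting position until one works.
The match spans [0:25] → '63bunkz24.-  .- 8kr2m374 '.
Captured: group 1 = '63bun', group 2 = ' '.

('63bun', ' ')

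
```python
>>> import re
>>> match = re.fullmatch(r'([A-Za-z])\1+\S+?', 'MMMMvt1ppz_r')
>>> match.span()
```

After group 1 captures some text, `\1` only succeeds where that same text appears again.
For `fullmatch`, every character of the input must be accounted for by the pattern.
The match spans [0:12] → 'MMMMvt1ppz_r'.
Captured: group 1 = 'M'.

(0, 12)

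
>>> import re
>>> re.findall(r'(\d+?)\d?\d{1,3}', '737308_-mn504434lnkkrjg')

The pattern matches one or more of a digit (lazy) (captured); then optionally a digit, then 1 to 3 of a digit.
The `?` after the quantifier makes it lazy — it takes as little as possible before letting the rest of the pattern try.
Walking the string: at [0:5] match '73730', group 1 = '7'; at [10:15] match '50443', group 1 = '5'.
`findall` collects group 1 from each match (2 total).

['7', '5']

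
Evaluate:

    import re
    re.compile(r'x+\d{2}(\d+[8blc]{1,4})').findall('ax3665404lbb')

['65404lbb']

The pattern matches one or more of a literal 'x', then exactly 2 of a digit; then one or more of a digit, then 1 to 4 of one of [8blc] (captured).
Matches: at [1:12] match 'x3665404lbb', group 1 = '65404lbb'.
Because there's exactly one group, `findall` drops the full match and keeps group 1 from the one hit.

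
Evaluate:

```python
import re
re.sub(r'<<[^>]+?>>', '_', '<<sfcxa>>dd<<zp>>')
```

'_dd_'

Each match is replaced by '_'.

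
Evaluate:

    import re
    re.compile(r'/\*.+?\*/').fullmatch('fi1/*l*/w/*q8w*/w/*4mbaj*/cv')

`re.fullmatch` is like wrapping the pattern in `^…$` (in single-line mode).
Here the string isn't matched end-to-end, so the call returns None.

None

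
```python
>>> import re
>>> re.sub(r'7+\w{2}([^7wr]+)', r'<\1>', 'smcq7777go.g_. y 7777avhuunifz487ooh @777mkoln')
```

'smcq<.g_. y ><huunifz48><h @><oln>'

This matches one or more of a literal '7'; then exactly 2 of a word character; then one or more of any character except [7wr] (captured).
Matches: at [4:17] → '7777go.g_. y '; at [17:32] → '7777avhuunifz48'; at [32:38] → '7ooh @'; at [38:46] → '777mkoln'.
The replacement refers to a captured group, so each match is rewritten using its own captured text.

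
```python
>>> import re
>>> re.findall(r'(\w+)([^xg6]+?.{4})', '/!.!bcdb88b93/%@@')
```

[('bcdb88b9', '3/%@@')]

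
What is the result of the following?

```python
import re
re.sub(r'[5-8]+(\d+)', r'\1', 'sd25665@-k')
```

'sd25@-k'

The pattern matches one or more of a character in [5-8]; then one or more of a digit (captured).
Matches: at [3:7] → '5665'.
The replacement refers to a captured group, so each match is rewritten using its own captured text.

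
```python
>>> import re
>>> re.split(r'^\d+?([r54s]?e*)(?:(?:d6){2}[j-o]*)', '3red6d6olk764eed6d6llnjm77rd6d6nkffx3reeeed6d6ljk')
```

['', 're', '764eed6d6llnjm77rd6d6nkffx3reeeed6d6ljk']

`re.split` interleaves the captured-group text with the surrounding fragments.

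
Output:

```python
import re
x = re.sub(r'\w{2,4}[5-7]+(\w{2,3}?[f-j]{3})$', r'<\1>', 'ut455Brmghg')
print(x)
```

This matches 2 to 4 of a word character, then one or more of a character in [5-7]; then 2 to 3 of a word character (lazy), then exactly 3 of a character in [f-j] (captured); then anchored at the end.
Matches: at [0:11] → 'ut455Brmghg'.
`\1` in the replacement pulls in group 1's text for each match.

<Brmghg>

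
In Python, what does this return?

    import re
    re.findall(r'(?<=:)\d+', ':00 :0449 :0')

['00', '0449', '0']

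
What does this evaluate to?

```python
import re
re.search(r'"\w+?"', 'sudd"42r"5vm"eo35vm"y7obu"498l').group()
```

'"42r"'

The match spans [4:9] → '"42r"'.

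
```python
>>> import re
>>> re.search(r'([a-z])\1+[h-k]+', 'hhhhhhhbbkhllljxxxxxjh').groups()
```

('h',)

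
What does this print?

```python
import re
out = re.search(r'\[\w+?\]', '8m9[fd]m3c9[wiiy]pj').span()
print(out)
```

`re.search` scans for the first position where the pattern succeeds.
The match spans [3:7] → '[fd]'.

(3, 7)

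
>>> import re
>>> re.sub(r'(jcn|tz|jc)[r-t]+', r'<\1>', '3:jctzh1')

`\1` in the replacement pulls in group 1's text for each match.

'3:<jc>zh1'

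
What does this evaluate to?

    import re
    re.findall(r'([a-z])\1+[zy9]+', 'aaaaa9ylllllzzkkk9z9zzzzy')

`\1` is not a pattern — it's the concrete string captured by group 1, re-applied verbatim.
Walking the string: at [0:7] match 'aaaaa9y', group 1 = 'a'; at [7:14] match 'lllllzz', group 1 = 'l'; at [14:25] match 'kkk9z9zzzzy', group 1 = 'k'.
Because there's exactly one group, `findall` drops the full match and keeps group 1 from each hit.

['a', 'l', 'k']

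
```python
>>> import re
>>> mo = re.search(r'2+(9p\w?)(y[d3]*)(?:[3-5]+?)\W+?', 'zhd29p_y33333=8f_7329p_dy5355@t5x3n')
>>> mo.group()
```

The match spans [3:14] → '29p_y33333='.

'29p_y33333='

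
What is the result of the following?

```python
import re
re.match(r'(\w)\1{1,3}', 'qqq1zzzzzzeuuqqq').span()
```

After group 1 captures some text, `\1` only succeeds where that same text appears again.
With `match`, the pattern is implicitly anchored at the beginning.
The match spans [0:3] → 'qqq'.
Captured: group 1 = 'q'.

(0, 3)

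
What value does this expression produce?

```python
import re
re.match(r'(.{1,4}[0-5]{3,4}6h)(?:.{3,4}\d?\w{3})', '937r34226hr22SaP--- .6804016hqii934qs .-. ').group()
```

`re.match` won't scan ahead — the pattern has to work from the very first character.
The match spans [0:16] → '937r34226hr22SaP'.

'937r34226hr22SaP'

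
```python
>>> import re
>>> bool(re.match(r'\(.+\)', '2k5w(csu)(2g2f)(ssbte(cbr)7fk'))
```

False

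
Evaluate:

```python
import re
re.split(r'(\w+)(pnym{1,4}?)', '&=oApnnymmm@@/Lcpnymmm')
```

['&=oApnnymmm@@/', 'Lc', 'pnym', 'mm']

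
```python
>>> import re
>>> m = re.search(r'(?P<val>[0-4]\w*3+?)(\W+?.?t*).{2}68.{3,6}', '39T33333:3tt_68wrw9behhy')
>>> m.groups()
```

The pattern matches a character in [0-4], then zero or more of a word character, then one or more of the literal '3' (lazy) (captured as 'val'); then one or more of a non-word character (lazy), then optionally any character, then zero or more of the literal 't' (captured); then exactly 2 of any character, then the literal '68', then 3 to 6 of any character.
`re.search` scans for the first position where the pattern succeeds.
The match spans [0:21] → '39T33333:3tt_68wrw9be'.
Captured: group 1 = '39T33333', group 2 = ':3t'.

('39T33333', ':3t')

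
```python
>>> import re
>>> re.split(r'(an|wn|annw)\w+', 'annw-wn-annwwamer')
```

The regex engine tests alternatives in the order written; an earlier branch that matches wins even if a later one would match more.
`re.split` interleaves the captured-group text with the surrounding fragments.

['', 'an', '-wn-', 'an', '']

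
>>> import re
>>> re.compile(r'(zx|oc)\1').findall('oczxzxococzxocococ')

['zx', 'oc', 'oc']

After group 1 captures some text, `\1` only succeeds where that same text appears again.
With a single group, `findall` returns only what that group captured — 3 items.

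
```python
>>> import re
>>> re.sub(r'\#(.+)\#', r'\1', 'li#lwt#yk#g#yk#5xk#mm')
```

'lilwt#yk#g#yk#5xkmm'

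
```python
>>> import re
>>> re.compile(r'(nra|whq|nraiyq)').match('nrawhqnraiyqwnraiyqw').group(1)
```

The match spans [0:3] → 'nra'.
Captured: group 1 = 'nra'.

'nra'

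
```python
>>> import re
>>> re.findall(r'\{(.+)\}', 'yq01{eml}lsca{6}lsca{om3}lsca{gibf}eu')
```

['eml}lsca{6}lsca{om3}lsca{gibf']

Scanning left to right: at [4:35] match '{eml}lsca{6}lsca{om3}lsca{gibf}', group 1 = 'eml}lsca{6}lsca{om3}lsca{gibf'.
`findall` collects group 1 from the one match (1 total).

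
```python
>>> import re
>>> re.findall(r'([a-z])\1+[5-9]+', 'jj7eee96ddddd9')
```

['j', 'e', 'd']

The backreference `\1` re-matches whatever the first group consumed, character for character.
Because there's exactly one group, `findall` drops the full match and keeps group 1 from each hit.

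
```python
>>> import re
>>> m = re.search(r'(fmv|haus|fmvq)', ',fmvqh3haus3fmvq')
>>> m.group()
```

'fmv'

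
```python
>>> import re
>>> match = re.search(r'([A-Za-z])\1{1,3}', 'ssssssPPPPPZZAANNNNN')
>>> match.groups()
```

The match spans [0:4] → 'ssss'.
Captured: group 1 = 's'.

('s',)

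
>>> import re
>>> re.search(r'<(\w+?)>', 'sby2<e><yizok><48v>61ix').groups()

The match spans [4:7] → '<e>'.
Captured: group 1 = 'e'.

('e',)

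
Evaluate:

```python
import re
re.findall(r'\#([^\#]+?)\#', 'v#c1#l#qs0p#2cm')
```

['c1', 'qs0p']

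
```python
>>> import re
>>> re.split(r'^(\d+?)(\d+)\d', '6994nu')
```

['', '6', '99', 'nu']

The pattern matches anchored at the start of the string; then one or more of a digit (lazy) (captured); then one or more of a digit (captured); then a digit.
Matches to split on: at [0:4] → '6994'.
With a capturing group present, the delimiter's captured portion is kept in the result list.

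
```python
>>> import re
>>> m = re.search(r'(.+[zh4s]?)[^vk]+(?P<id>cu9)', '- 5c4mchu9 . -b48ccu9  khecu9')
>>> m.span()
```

The pattern matches one or more of any character, then optionally one of [zh4s] (captured); then one or more of any character except [vk]; then the literal 'cu', then the literal '9' (captured as 'id').
The match spans [0:29] → '- 5c4mchu9 . -b48ccu9  khecu9'.

(0, 29)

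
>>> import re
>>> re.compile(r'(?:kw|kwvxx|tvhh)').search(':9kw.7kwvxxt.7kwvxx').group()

`search` walks the string left to right and returns the first match it finds.
The match spans [2:4] → 'kw'.

'kw'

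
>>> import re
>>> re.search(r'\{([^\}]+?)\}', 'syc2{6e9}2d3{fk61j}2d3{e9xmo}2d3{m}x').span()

`search` walks the string left to right and returns the first match it finds.
The match spans [4:9] → '{6e9}'.
Captured: group 1 = '6e9'.

(4, 9)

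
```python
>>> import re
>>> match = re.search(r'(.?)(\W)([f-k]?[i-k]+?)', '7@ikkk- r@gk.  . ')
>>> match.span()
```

(0, 4)

Pattern: optionally any character (captured); then a non-word character (captured); then optionally a character in [f-k], then one or more of a character in [i-k] (lazy) (captured).
The `?` after the quantifier makes it lazy — it takes as little as possible before letting the rest of the pattern try.
Unlike `match`, `search` isn't anchored — it looks for the pattern anywhere in the string.
The match spans [0:4] → '7@ik'.
Captured: group 1 = '7', group 2 = '@', group 3 = 'ik'.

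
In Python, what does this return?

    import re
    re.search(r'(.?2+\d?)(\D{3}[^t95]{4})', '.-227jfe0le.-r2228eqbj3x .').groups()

This matches optionally any character, then one or more of a literal '2', then optionally a digit (captured); then exactly 3 of a non-digit, then exactly 4 of any character except [t95] (captured).
`re.search` tries every starting position until one works.
The match spans [1:12] → '-227jfe0le.'.
Captured: group 1 = '-227', group 2 = 'jfe0le.'.

('-227', 'jfe0le.')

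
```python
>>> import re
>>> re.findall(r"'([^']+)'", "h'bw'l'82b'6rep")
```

['bw', '82b']

One capturing group, so `findall` returns just the captured substring from each match — 2 in all.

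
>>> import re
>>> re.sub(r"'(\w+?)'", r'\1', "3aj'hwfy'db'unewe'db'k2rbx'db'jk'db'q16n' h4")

'3ajhwfydbunewedbk2rbxdbjkdbq16n h4'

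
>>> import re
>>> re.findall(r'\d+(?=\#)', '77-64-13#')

['13']

The lookaround is zero-width — it requires the adjacent text to match without consuming it, so the asserted text isn't part of the match.
Walking the string: at [6:8] → '13'.
`findall` yields the raw match text (1 of them) because the pattern has no groups.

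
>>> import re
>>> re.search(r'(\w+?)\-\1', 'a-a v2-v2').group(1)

The match spans [0:3] → 'a-a'.
Captured: group 1 = 'a'.

'a'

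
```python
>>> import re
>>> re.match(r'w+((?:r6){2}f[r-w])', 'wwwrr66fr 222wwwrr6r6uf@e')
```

This matches one or more of a literal 'w'; then the literal 'r6' repeated 2 times, then the literal 'f', then a character in [r-w] (captured).
`re.match` only tries the pattern at the start of the string.
Here the string doesn't start with a match, so the call returns None.

None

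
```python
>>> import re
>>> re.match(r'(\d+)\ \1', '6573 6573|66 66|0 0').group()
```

After group 1 captures some text, `\1` only succeeds where that same text appears again.
With `match`, the pattern is implicitly anchored at the beginning.
The match spans [0:9] → '6573 6573'.
Captured: group 1 = '6573'.

'6573 6573'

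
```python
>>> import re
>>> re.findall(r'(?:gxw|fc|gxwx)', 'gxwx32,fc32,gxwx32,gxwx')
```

['gxw', 'fc', 'gxw', 'gxw']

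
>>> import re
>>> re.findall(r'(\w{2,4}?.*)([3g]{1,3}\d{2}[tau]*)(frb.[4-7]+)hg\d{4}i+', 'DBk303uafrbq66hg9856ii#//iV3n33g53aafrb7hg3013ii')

This matches 2 to 4 of a word character (lazy), then zero or more of any character (captured); then 1 to 3 of one of [3g], then exactly 2 of a digit, then zero or more of one of [tau] (captured); then the literal 'frb', then any character, then one or more of a character in [4-7] (captured); then the literal 'hg', then exactly 4 of a digit; then one or more of a literal 'i'.
3 groups means the one result is a tuple of 3 captured strings — 1 here.

[('DBk', '303ua', 'frbq66')]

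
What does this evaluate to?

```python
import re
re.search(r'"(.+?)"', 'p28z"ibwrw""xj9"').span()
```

(4, 11)

A `+?`/`*?`/`{m,n}?` starts at its minimum and grows only as far as needed for what follows to match.
The match spans [4:11] → '"ibwrw"'.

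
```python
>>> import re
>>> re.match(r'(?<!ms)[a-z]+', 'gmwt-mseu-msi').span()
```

`match` is anchored at position 0; if the pattern doesn't fit there, it returns None.
The match spans [0:4] → 'gmwt'.

(0, 4)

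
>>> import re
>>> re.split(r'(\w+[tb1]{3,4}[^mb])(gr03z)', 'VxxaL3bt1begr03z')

This matches one or more of a word character, then 3 to 4 of one of [tb1], then any character except [mb] (captured); then the literal 'gr0', then the literal '3z' (captured).
Matches to split on: at [0:16] → 'VxxaL3bt1begr03z'.
The group in the pattern means `split` returns the separators' captures alongside the pieces.

['', 'VxxaL3bt1be', 'gr03z', '']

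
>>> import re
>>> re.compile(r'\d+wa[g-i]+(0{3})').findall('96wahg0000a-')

['000']

The pattern matches one or more of a digit; then the literal 'wa', then one or more of a character in [g-i]; then exactly 3 of a literal '0' (captured).
One capturing group, so `findall` returns just the captured substring from the one match — 1 in all.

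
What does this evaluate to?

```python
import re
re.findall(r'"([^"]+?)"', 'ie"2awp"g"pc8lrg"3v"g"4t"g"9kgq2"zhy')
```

Matches: at [2:8] match '"2awp"', group 1 = '2awp'; at [9:17] match '"pc8lrg"', group 1 = 'pc8lrg'; at [19:22] match '"g"', group 1 = 'g'; at [24:27] match '"g"', group 1 = 'g'.
Because there's exactly one group, `findall` drops the full match and keeps group 1 from each hit.

['2awp', 'pc8lrg', 'g', 'g']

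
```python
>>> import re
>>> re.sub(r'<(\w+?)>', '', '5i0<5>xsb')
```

'5i0xsb'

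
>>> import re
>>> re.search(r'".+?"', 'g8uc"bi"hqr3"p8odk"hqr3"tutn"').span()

(4, 8)

A non-greedy quantifier consumes as few characters as it can — just enough that the remainder of the pattern still matches from where it stops; whatever follows it matches normally.
`re.search` scans for the first position where the pattern succeeds.
The match spans [4:8] → '"bi"'.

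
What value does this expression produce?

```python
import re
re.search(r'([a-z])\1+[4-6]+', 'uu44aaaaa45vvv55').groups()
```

('u',)

A backreference is literal: `\1` must see the identical characters the first group matched.
`re.search` scans for the first position where the pattern succeeds.
The match spans [0:4] → 'uu44'.
Captured: group 1 = 'u'.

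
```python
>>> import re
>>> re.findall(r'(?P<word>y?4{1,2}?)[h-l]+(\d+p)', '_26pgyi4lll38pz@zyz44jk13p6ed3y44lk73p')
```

[('4', '38p'), ('44', '13p'), ('y44', '73p')]

With 2 capturing groups, `findall` returns a 2-tuple per match.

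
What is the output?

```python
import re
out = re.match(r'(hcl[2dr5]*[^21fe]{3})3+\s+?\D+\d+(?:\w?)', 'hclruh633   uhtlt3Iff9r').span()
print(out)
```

(0, 19)

Pattern: the literal 'hcl', then zero or more of one of [2dr5], then exactly 3 of any character except [21fe] (captured); then one or more of the literal '3', then one or more of whitespace (lazy), then one or more of a non-digit; then one or more of a digit; then optionally a word character (non-capturing group).
`re.match` won't scan ahead — the pattern has to work from the very first character.
The match spans [0:19] → 'hclruh633   uhtlt3I'.
Captured: group 1 = 'hclruh6'.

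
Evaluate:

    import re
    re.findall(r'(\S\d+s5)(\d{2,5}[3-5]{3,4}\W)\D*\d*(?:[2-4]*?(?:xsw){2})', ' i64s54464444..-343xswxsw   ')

Pattern: a non-whitespace character, then one or more of a digit, then the literal 's5' (captured); then 2 to 5 of a digit, then 3 to 4 of a character in [3-5], then a non-word character (captured); then zero or more of a non-digit, then zero or more of a digit; then zero or more of a character in [2-4] (lazy), then the literal 'xsw' repeated 2 times (non-capturing group).
Matches: at [1:25] match 'i64s54464444..-343xswxsw', groups = ('i64s5', '4464444.').
2 groups means the one result is a tuple of 2 captured strings — 1 here.

[('i64s5', '4464444.')]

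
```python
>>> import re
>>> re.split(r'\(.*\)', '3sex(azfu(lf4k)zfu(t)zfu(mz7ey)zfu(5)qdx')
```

`split` removes every match and returns the 2 fragments in between.

['3sex', 'qdx']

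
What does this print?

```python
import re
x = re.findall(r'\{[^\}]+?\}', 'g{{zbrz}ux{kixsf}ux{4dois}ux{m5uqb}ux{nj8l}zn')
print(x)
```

['{{zbrz}', '{kixsf}', '{4dois}', '{m5uqb}', '{nj8l}']

With no groups in the pattern, `findall` gives back each whole match — 5 here.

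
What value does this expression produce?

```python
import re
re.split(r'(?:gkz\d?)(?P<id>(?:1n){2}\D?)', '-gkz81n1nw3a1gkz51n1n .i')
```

`re.split` interleaves the captured-group text with the surrounding fragments.

['-', '1n1nw', '3a1', '1n1n ', '.i']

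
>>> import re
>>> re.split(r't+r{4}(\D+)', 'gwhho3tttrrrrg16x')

With a capturing group present, the delimiter's captured portion is kept in the result list.

['gwhho3', 'g', '16x']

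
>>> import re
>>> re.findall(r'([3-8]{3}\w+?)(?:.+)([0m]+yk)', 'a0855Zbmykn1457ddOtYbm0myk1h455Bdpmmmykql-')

[('855Z', 'myk')]

Pattern: exactly 3 of a character in [3-8], then one or more of a word character (lazy) (captured); then one or more of any character (non-capturing group); then one or more of one of [0m], then the literal 'yk' (captured).
Because the quantifier is non-greedy, it stops expanding at the earliest point where the rest of the pattern can succeed.
Matches: at [2:39] match '855Zbmykn1457ddOtYbm0myk1h455Bdpmmmyk', groups = ('855Z', 'myk').
With 2 capturing groups, `findall` returns a 2-tuple per match.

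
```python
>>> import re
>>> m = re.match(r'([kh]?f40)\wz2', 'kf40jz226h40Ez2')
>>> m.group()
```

Pattern: optionally one of [kh], then the literal 'f40' (captured); then a word character, then the literal 'z2'.
`re.match` only tries the pattern at the start of the string.
The match spans [0:7] → 'kf40jz2'.
Captured: group 1 = 'kf40'.

'kf40jz2'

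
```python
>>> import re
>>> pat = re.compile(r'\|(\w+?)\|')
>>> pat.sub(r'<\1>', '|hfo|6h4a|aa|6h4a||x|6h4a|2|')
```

Matches: at [0:5] → '|hfo|'; at [9:13] → '|aa|'; at [18:21] → '|x|'; at [25:28] → '|2|'.
The replacement refers to a captured group, so each match is rewritten using its own captured text.

'<hfo>6h4a<aa>6h4a|<x>6h4a<2>'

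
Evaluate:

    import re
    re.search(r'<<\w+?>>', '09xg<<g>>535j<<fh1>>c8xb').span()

(4, 9)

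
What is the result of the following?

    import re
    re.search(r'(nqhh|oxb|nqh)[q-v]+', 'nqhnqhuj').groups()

`re.search` scans for the first position where the pattern succeeds.
The match spans [3:7] → 'nqhu'.
Captured: group 1 = 'nqh'.

('nqh',)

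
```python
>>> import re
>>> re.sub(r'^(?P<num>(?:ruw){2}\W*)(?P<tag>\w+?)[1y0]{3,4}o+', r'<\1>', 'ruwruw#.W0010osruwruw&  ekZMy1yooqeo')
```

Pattern: anchored at the start of the string; then the literal 'ruw' repeated 2 times, then zero or more of a non-word character (captured as 'num'); then one or more of a word character (lazy) (captured as 'tag'); then 3 to 4 of one of [1y0], then one or more of a literal 'o'.
Matches: at [0:14] → 'ruwruw#.W0010o'.
`\1` in the replacement pulls in group 1's text for each match.

'<ruwruw#.>sruwruw&  ekZMy1yooqeo'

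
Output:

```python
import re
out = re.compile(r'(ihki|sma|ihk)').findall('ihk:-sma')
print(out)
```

['ihk', 'sma']

Because there's exactly one group, `findall` drops the full match and keeps group 1 from each hit.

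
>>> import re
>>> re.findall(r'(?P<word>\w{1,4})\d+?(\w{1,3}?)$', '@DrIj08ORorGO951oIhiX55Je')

[('IhiX', '5Je')]

The pattern matches 1 to 4 of a word character (captured as 'word'); then one or more of a digit (lazy); then 1 to 3 of a word character (lazy) (captured); then anchored at the end.
With the lazy modifier that quantifier settles for the fewest repetitions that let the rest of the pattern succeed (the atoms after it are unaffected and can still be greedy).
Matches: at [17:25] match 'IhiX55Je', groups = ('IhiX', '5Je').
2 groups means the one result is a tuple of 2 captured strings — 1 here.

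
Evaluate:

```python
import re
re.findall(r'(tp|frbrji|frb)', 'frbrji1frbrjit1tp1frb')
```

['frbrji', 'frbrji', 'tp', 'frb']

Alternation tries branches left to right and keeps the first one that lets the overall match succeed at that position.
Scanning left to right: at [0:6] match 'frbrji', group 1 = 'frbrji'; at [7:13] match 'frbrji', group 1 = 'frbrji'; at [15:17] match 'tp', group 1 = 'tp'; at [18:21] match 'frb', group 1 = 'frb'.
One capturing group, so `findall` returns just the captured substring from each match — 4 in all.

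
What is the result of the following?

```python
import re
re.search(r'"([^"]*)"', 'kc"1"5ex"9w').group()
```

The match spans [2:5] → '"1"'.

'"1"'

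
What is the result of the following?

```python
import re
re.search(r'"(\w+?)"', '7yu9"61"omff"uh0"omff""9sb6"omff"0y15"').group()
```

The match spans [4:8] → '"61"'.

'"61"'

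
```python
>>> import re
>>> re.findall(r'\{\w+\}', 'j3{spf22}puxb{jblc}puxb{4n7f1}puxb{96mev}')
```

`findall` yields the raw match text (4 of them) because the pattern has no groups.

['{spf22}', '{jblc}', '{4n7f1}', '{96mev}']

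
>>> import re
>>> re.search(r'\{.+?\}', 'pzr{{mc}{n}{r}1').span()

(3, 8)

With the lazy modifier that quantifier settles for the fewest repetitions that let the rest of the pattern succeed (the atoms after it are unaffected and can still be greedy).
The match spans [3:8] → '{{mc}'.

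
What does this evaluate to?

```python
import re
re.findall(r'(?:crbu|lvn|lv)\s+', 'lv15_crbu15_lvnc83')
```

[]

Since nothing is captured, `findall` lists the 0 matched substrings directly.
Nothing in the string satisfies the pattern, so the list is empty.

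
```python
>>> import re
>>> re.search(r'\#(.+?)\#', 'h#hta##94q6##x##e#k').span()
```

(1, 6)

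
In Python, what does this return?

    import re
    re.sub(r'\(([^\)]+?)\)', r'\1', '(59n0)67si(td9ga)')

'59n067sitd9ga'

Each match is replaced using the text its own group 1 captured.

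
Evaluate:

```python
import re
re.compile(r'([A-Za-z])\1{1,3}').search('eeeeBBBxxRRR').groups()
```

('e',)

A backreference is literal: `\1` must see the identical characters the first group matched.
`re.search` tries every starting position until one works.
The match spans [0:4] → 'eeee'.
Captured: group 1 = 'e'.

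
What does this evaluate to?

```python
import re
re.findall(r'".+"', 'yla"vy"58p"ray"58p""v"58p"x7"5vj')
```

['"vy"58p"ray"58p""v"58p"x7"']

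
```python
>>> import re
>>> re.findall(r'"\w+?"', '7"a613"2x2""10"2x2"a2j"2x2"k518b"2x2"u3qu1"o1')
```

['"a613"', '"10"', '"a2j"', '"k518b"', '"u3qu1"']

Scanning left to right: at [1:7] → '"a613"'; at [11:15] → '"10"'; at [18:23] → '"a2j"'; at [26:33] → '"k518b"'; at [36:43] → '"u3qu1"'.
With no groups in the pattern, `findall` gives back each whole match — 5 here.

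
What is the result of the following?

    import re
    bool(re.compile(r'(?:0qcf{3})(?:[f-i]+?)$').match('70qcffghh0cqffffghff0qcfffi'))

`re.match` only tries the pattern at the start of the string.
Here the string doesn't start with a match, so the call returns None, and `bool(None)` is False.

False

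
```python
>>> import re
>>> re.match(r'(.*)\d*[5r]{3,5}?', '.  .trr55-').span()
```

(0, 9)

Pattern: zero or more of any character (captured); then zero or more of a digit, then 3 to 5 of one of [5r] (lazy).
`re.match` won't scan ahead — the pattern has to work from the very first character.
The match spans [0:9] → '.  .trr55'.
Captured: group 1 = '.  .tr'.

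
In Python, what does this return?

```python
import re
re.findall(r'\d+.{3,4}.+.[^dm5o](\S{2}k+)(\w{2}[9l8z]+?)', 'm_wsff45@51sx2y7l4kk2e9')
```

[('4kk', '2e9')]

This matches one or more of a digit; then 3 to 4 of any character; then one or more of any character, then any character, then any character except [dm5o]; then exactly 2 of a non-whitespace character, then one or more of a literal 'k' (captured); then exactly 2 of a word character, then one or more of one of [9l8z] (lazy) (captured).
Walking the string: at [6:23] match '45@51sx2y7l4kk2e9', groups = ('4kk', '2e9').
2 groups means the one result is a tuple of 2 captured strings — 1 here.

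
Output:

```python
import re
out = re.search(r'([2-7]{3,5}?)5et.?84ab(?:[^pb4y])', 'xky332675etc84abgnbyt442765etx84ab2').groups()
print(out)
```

('33267',)

Pattern: 3 to 5 of a character in [2-7] (lazy) (captured); then the literal '5et', then optionally any character; then the literal '84', then the literal 'ab'; then any character except [pb4y] (non-capturing group).
Unlike `match`, `search` isn't anchored — it looks for the pattern anywhere in the string.
The match spans [3:17] → '332675etc84abg'.
Captured: group 1 = '33267'.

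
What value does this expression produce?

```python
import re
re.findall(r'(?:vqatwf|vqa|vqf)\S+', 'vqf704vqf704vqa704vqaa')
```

`findall` yields the raw match text (1 of them) because the pattern has no groups.

['vqf704vqf704vqa704vqaa']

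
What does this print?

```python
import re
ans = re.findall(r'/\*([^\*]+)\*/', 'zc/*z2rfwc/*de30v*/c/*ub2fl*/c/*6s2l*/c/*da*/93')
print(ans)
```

['de30v', 'ub2fl', '6s2l', 'da']

Scanning left to right: at [10:19] match '/*de30v*/', group 1 = 'de30v'; at [20:29] match '/*ub2fl*/', group 1 = 'ub2fl'; at [30:38] match '/*6s2l*/', group 1 = '6s2l'; at [39:45] match '/*da*/', group 1 = 'da'.
With a single group, `findall` returns only what that group captured — 4 items.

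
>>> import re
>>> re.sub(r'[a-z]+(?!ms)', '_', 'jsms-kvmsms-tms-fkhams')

'_-_-_-_'

A negative assertion filters positions out without eating any characters.
Matches: at [0:4] → 'jsms'; at [5:11] → 'kvmsms'; at [12:15] → 'tms'; at [16:22] → 'fkhams'.
`sub` substitutes '_' at each match site.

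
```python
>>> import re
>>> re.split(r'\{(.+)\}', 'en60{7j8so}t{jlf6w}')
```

['en60', '7j8so}t{jlf6w', '']

Matches to split on: at [4:19] → '{7j8so}t{jlf6w}'.
`re.split` interleaves the captured-group text with the surrounding fragments.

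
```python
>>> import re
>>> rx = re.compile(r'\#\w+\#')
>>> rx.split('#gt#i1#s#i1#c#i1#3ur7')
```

Splitting on the pattern gives 4 pieces.

['', 'i1', 'i1', 'i1#3ur7']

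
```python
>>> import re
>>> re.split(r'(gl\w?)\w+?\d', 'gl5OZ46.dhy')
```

With the lazy modifier that quantifier settles for the fewest repetitions that let the rest of the pattern succeed (the atoms after it are unaffected and can still be greedy).
With a capturing group present, the delimiter's captured portion is kept in the result list.

['', 'gl5', '6.dhy']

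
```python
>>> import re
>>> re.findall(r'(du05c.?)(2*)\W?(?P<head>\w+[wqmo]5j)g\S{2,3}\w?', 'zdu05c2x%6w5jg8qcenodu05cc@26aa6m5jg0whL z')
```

This matches the literal 'du', then the literal '05c', then optionally any character (captured); then zero or more of a literal '2' (captured); then optionally a non-word character; then one or more of a word character, then one of [wqmo], then the literal '5j' (captured as 'head'); then a literal 'g', then 2 to 3 of a non-whitespace character, then optionally a word character.
Matches: at [20:40] match 'du05cc@26aa6m5jg0whL', groups = ('du05cc', '', '26aa6m5j').
3 groups means the one result is a tuple of 3 captured strings — 1 here.

[('du05cc', '', '26aa6m5j')]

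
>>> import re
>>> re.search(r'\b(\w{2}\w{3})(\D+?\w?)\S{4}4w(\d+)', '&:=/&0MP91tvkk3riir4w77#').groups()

('0MP91', 'tvkk3', '77')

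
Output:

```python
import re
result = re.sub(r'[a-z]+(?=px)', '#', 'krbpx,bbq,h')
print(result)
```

#px,bbq,h

Because the assertion is zero-width, the text it checks is not consumed and won't appear in the result.
Matches: at [0:3] → 'krb'.
`sub` substitutes '#' at each match site.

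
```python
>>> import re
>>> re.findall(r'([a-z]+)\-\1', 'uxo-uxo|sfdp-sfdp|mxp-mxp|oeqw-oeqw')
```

['uxo', 'sfdp', 'mxp', 'oeqw']

`\1` is not a pattern — it's the concrete string captured by group 1, re-applied verbatim.
`findall` collects group 1 from each match (4 total).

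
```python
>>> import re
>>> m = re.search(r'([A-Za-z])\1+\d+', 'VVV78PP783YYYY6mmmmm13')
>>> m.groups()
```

A backreference is literal: `\1` must see the identical characters the first group matched.
`search` walks the string left to right and returns the first match it finds.
The match spans [0:5] → 'VVV78'.
Captured: group 1 = 'V'.

('V',)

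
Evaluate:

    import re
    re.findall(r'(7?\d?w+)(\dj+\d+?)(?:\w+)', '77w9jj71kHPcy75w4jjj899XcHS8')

[('77w', '9jj7')]

The pattern matches optionally the literal '7', then optionally a digit, then one or more of the literal 'w' (captured); then a digit, then one or more of the literal 'j', then one or more of a digit (lazy) (captured); then one or more of a word character (non-capturing group).
A `+?`/`*?`/`{m,n}?` starts at its minimum and grows only as far as needed for what follows to match.
Matches: at [0:28] match '77w9jj71kHPcy75w4jjj899XcHS8', groups = ('77w', '9jj7').
`findall` packs the 2 group values into a tuple for every match.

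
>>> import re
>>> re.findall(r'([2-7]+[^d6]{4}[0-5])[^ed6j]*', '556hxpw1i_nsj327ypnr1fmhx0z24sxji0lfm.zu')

['556hxpw1', '327ypnr1']

The pattern matches one or more of a character in [2-7], then exactly 4 of any character except [d6], then a character in [0-5] (captured); then zero or more of any character except [ed6j].
Scanning left to right: at [0:12] match '556hxpw1i_ns', group 1 = '556hxpw1'; at [13:31] match '327ypnr1fmhx0z24sx', group 1 = '327ypnr1'.
One capturing group, so `findall` returns just the captured substring from each match — 2 in all.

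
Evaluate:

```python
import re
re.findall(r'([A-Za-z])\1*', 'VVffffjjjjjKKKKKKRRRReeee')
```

['V', 'f', 'j', 'K', 'R', 'e']

`\1` has to match the exact text group 1 already captured.
Matches: at [0:2] match 'VV', group 1 = 'V'; at [2:6] match 'ffff', group 1 = 'f'; at [6:11] match 'jjjjj', group 1 = 'j'; at [11:17] match 'KKKKKK', group 1 = 'K'; at [17:21] match 'RRRR', group 1 = 'R'; ….
`findall` collects group 1 from each match (6 total).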